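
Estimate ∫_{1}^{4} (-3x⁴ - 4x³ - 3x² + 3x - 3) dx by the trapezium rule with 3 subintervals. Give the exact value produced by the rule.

-997.5

h = (4 − 1)/3 = 1.
Nodes x₀,…,x₃ = 1, 2, 3, 4.
f(x) = -3x⁴ - 4x³ - 3x² + 3x - 3: f₀=-10, f₁=-89, f₂=-372, f₃=-1063.
(h/2)·[f₀ + 2f₁ + 2f₂ + f₃] = 0.5·(-1995) = -997.5.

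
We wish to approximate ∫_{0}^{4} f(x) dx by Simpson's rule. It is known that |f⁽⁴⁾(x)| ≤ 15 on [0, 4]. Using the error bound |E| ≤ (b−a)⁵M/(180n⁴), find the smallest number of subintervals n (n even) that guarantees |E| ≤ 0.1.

Need 15360/(180n⁴) ≤ 0.1.
n⁴ ≥ 15360/(180·0.1) = 853.333 ⇒ n ≥ 5.4048, so the smallest even n is 6. (n must be even for Simpson's rule.)

6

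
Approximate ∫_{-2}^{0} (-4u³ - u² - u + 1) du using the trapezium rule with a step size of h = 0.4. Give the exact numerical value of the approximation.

17.92

h = (0 − (-2))/5 = 0.4.
Nodes u₀,…,u₅ = -2, -1.6, -1.2, -0.8, -0.4, 0.
f(u) = -4u³ - u² - u + 1: f₀=31, f₁=16.424, f₂=7.672, f₃=3.208, f₄=1.496, f₅=1.
(h/2)·[f₀ + 2f₁ + 2f₂ + 2f₃ + 2f₄ + f₅] = 0.2·(89.6) = 17.92.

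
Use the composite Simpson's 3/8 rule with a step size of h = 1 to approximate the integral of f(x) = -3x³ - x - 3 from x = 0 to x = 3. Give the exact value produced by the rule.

-74.25

h = (3 − 0)/3 = 1.
Nodes x₀,…,x₃ = 0, 1, 2, 3.
f(x) = -3x³ - x - 3: f₀=-3, f₁=-7, f₂=-29, f₃=-87.
(3h/8)·[f₀ + 3f₁ + 3f₂ + f₃] = 0.375·(-198) = -74.25.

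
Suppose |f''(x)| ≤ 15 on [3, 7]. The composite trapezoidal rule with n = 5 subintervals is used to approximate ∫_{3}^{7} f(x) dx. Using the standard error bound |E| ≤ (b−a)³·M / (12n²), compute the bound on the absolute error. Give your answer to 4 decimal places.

3.2000

|E| ≤ (4)³·15 / (12·5²) = 960/300 = 3.2000.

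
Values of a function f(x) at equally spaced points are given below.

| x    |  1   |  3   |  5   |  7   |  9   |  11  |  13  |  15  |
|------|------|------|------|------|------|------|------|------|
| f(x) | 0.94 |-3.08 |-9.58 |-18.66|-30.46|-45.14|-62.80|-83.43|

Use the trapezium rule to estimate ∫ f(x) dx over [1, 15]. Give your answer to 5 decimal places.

-421.93000

h = 2, n = 7.
(h/2)·[y₀ + 2y₁ + 2y₂ + 2y₃ + 2y₄ + 2y₅ + 2y₆ + y₇] = 1·(-421.93) = -421.93000.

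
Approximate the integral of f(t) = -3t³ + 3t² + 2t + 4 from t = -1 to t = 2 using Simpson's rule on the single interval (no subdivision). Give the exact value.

S = (b−a)/6 · [f(-1) + 4f(0.5) + f(2)] = 0.5·[8 + 4·5.375 + (-4)] = 12.75.

12.75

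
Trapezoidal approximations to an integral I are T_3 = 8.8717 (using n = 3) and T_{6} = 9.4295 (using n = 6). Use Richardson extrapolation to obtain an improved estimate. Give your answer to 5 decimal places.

9.61543

R = (4·T_{6} − T_3) / 3 = (4·9.4295 − 8.8717)/3 = (28.8463)/3 = 9.61543.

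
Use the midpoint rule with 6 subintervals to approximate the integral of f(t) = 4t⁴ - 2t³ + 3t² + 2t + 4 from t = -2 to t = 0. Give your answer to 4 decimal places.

h = (0 − (-2))/6 = 0.333333.
Midpoints m₁,…,m₆ = -1.833333, -1.5, -1.166667, -0.833333, -0.5, -0.166667.
f(m₁)=67.929012, f(m₂)=34.75, f(m₃)=16.336420, f(m₄)=7.503086, f(m₅)=4.25, f(m₆)=3.762346.
h·[f(m₁) + f(m₂) + f(m₃) + f(m₄) + f(m₅) + f(m₆)] = 0.333333·(134.530864) = 44.8436.

44.8436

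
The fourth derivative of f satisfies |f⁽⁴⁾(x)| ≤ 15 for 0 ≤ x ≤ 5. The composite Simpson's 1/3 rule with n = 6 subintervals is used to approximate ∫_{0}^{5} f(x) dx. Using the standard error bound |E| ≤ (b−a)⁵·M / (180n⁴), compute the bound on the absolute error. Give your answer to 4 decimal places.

|E| ≤ (5)⁵·15 / (180·6⁴) = 46875/233280 = 0.2009.

0.2009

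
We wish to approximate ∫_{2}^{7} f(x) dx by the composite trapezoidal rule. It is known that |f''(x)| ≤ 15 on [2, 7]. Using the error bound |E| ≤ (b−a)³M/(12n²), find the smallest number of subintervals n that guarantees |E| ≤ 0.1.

40

Need 1875/(12n²) ≤ 0.1.
n² ≥ 1875/(12·0.1) = 1562.5 ⇒ n ≥ 39.5285, so the smallest n is 40.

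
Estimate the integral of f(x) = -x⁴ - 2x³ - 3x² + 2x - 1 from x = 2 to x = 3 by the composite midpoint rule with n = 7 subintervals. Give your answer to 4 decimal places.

-89.6048

h = (3 − 2)/7 = 0.142857.
Midpoints m₁,…,m₇ = 2.071429, 2.214286, 2.357143, 2.5, 2.642857, 2.785714, 2.928571.
f(m₁)=-45.916936, f(m₂)=-57.034178, f(m₃)=-70.017727, f(m₄)=-85.0625, f(m₅)=-102.373412, f(m₆)=-122.165374, f(m₇)=-144.663291.
h·[f(m₁) + f(m₂) + f(m₃) + f(m₄) + f(m₅) + f(m₆) + f(m₇)] = 0.142857·(-627.233418) = -89.6048.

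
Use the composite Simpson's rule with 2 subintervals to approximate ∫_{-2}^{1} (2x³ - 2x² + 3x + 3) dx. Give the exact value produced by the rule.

h = (1 − (-2))/2 = 1.5.
Nodes x₀,…,x₂ = -2, -0.5, 1.
f(x) = 2x³ - 2x² + 3x + 3: f₀=-27, f₁=0.75, f₂=6.
(h/3)·[f₀ + 4f₁ + f₂] = 0.5·(-18) = -9.

-9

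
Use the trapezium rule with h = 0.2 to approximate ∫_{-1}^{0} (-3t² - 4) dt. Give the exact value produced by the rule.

-5.02

h = (0 − (-1))/5 = 0.2.
Nodes t₀,…,t₅ = -1, -0.8, -0.6, -0.4, -0.2, 0.
f(t) = -3t² - 4: f₀=-7, f₁=-5.92, f₂=-5.08, f₃=-4.48, f₄=-4.12, f₅=-4.
(h/2)·[f₀ + 2f₁ + 2f₂ + 2f₃ + 2f₄ + f₅] = 0.1·(-50.2) = -5.02.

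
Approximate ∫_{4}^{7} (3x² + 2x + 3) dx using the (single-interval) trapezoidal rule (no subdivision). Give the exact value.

334.5

T = (b−a)/2 · [f(4) + f(7)] = 1.5·[59 + 164] = 334.5.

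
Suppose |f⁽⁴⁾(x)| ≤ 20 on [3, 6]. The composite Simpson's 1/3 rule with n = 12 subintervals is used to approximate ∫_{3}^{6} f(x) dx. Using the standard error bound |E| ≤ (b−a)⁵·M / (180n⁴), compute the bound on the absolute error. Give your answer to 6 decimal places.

|E| ≤ (3)⁵·20 / (180·12⁴) = 4860/3732480 = 0.001302.

0.001302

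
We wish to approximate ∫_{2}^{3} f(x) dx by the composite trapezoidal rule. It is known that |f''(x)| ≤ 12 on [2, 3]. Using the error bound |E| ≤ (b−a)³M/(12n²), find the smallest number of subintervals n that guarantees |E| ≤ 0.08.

Need 12/(12n²) ≤ 0.08.
n² ≥ 12/(12·0.08) = 12.5 ⇒ n ≥ 3.5355, so the smallest n is 4.

4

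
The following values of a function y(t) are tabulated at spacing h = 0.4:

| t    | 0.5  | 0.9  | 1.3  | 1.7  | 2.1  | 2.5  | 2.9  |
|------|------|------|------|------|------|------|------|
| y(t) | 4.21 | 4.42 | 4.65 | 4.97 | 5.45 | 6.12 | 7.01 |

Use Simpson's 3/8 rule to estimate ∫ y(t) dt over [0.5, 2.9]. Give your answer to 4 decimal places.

12.4620

h = 0.4, n = 6.
(3h/8)·[y₀ + 3y₁ + 3y₂ + 2y₃ + 3y₄ + 3y₅ + y₆] = 0.15·(83.08) = 12.4620.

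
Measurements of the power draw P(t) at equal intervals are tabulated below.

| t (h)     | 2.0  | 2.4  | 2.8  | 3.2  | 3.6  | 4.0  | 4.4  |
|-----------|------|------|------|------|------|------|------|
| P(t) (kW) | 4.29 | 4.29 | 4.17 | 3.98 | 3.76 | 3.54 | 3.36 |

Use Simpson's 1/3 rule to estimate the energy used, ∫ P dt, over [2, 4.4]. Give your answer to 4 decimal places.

9.4333

h = 0.4, n = 6.
(h/3)·[y₀ + 4y₁ + 2y₂ + 4y₃ + 2y₄ + 4y₅ + y₆] = 0.133333·(70.75) = 9.4333.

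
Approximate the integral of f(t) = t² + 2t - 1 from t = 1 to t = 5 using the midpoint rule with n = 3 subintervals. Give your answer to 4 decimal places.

h = (5 − 1)/3 = 1.333333.
Midpoints m₁,…,m₃ = 1.666667, 3, 4.333333.
f(m₁)=5.111111, f(m₂)=14, f(m₃)=26.444444.
h·[f(m₁) + f(m₂) + f(m₃)] = 1.333333·(45.555556) = 60.7407.

60.7407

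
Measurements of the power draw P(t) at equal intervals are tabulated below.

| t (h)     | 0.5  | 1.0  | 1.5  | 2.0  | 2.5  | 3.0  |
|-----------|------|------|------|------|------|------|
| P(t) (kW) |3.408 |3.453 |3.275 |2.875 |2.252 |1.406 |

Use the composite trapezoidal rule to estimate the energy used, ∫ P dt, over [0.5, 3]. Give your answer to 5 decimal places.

h = 0.5, n = 5.
(h/2)·[y₀ + 2y₁ + 2y₂ + 2y₃ + 2y₄ + y₅] = 0.25·(28.524) = 7.13100.

7.13100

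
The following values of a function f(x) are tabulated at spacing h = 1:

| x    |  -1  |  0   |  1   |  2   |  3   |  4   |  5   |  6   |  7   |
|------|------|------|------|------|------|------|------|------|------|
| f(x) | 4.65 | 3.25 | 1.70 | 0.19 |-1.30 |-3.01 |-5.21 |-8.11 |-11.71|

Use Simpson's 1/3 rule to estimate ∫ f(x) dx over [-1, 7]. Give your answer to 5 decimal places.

h = 1, n = 8.
(h/3)·[y₀ + 4y₁ + 2y₂ + 4y₃ + 2y₄ + 4y₅ + 2y₆ + 4y₇ + y₈] = 0.333333·(-47.40) = -15.80000.

-15.80000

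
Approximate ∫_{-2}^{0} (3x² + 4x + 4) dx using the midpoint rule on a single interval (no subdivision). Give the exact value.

6

M = (b−a)·f(-1) = 2·(3) = 6.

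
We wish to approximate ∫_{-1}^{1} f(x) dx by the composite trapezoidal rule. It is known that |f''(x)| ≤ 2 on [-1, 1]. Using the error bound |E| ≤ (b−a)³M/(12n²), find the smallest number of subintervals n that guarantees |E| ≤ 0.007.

Need 16/(12n²) ≤ 0.007.
n² ≥ 16/(12·0.007) = 190.476 ⇒ n ≥ 13.8013, so the smallest n is 14.

14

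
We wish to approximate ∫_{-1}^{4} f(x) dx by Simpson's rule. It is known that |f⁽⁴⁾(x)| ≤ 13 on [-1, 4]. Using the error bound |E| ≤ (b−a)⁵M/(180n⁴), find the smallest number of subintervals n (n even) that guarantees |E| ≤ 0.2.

Need 40625/(180n⁴) ≤ 0.2.
n⁴ ≥ 40625/(180·0.2) = 1128.47 ⇒ n ≥ 5.7959, so the smallest even n is 6. (n must be even for Simpson's rule.)

6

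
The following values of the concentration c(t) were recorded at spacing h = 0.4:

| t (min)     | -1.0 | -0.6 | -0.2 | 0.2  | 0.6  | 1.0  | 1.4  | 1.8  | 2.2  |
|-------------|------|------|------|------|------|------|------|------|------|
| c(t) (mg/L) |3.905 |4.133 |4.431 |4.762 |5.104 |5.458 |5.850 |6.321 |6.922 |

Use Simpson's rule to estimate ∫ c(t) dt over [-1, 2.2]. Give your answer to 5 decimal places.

h = 0.4, n = 8.
(h/3)·[y₀ + 4y₁ + 2y₂ + 4y₃ + 2y₄ + 4y₅ + 2y₆ + 4y₇ + y₈] = 0.133333·(124.293) = 16.57240.

16.57240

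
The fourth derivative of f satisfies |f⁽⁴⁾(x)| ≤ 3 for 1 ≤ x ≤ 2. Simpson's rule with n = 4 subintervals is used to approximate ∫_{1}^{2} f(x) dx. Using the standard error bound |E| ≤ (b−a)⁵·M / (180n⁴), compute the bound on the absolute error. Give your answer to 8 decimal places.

|E| ≤ (1)⁵·3 / (180·4⁴) = 3/46080 = 0.00006510.

0.00006510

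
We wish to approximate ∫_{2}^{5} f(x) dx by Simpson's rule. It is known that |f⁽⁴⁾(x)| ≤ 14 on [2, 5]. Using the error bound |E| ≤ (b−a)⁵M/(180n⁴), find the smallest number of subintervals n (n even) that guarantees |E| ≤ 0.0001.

Need 3402/(180n⁴) ≤ 0.0001.
n⁴ ≥ 3402/(180·0.0001) = 189000 ⇒ n ≥ 20.8505, so the smallest even n is 22. (n must be even for Simpson's rule.)

22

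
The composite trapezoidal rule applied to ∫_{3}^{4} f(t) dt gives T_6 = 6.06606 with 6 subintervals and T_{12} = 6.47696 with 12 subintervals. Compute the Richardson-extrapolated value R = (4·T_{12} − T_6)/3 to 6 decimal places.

6.613927

R = (4·T_{12} − T_6) / 3 = (4·6.47696 − 6.06606)/3 = (19.84178)/3 = 6.613927.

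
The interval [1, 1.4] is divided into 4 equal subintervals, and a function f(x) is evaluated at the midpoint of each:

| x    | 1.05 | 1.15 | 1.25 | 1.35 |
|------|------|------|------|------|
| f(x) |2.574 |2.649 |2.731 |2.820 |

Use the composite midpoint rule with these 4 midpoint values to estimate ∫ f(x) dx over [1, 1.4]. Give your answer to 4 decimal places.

1.0774

h = 0.1, n = 4.
h·[y(m₁) + y(m₂) + y(m₃) + y(m₄)] = 0.1·(10.774) = 1.0774.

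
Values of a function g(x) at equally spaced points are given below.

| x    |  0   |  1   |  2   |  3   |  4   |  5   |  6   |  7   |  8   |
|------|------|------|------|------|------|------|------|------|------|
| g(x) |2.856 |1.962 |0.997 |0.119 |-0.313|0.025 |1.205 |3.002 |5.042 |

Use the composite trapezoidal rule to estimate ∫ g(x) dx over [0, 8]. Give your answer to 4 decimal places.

10.9460

h = 1, n = 8.
(h/2)·[y₀ + 2y₁ + 2y₂ + 2y₃ + 2y₄ + 2y₅ + 2y₆ + 2y₇ + y₈] = 0.5·(21.892) = 10.9460.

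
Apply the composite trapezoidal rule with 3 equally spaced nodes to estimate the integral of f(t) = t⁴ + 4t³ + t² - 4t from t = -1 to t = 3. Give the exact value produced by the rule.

192

h = (3 − (-1))/2 = 2.
Nodes t₀,…,t₂ = -1, 1, 3.
f(t) = t⁴ + 4t³ + t² - 4t: f₀=2, f₁=2, f₂=186.
(h/2)·[f₀ + 2f₁ + f₂] = 1·(192) = 192.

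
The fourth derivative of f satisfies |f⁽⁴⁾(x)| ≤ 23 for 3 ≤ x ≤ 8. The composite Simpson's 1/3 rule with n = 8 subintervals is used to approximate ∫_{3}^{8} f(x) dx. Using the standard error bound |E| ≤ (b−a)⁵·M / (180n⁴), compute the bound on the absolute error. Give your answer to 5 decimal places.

0.09749

|E| ≤ (5)⁵·23 / (180·8⁴) = 71875/737280 = 0.09749.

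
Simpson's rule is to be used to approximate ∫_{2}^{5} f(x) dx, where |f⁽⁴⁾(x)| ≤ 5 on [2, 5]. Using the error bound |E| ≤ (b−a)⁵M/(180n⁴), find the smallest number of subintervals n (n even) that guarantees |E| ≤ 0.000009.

30

Need 1215/(180n⁴) ≤ 0.000009.
n⁴ ≥ 1215/(180·0.000009) = 750000 ⇒ n ≥ 29.4283, so the smallest even n is 30. (n must be even for Simpson's rule.)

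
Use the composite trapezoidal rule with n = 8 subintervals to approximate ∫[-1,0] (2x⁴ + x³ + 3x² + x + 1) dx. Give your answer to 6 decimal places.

h = (0 − (-1))/8 = 0.125.
Nodes x₀,…,x₈ = -1, -0.875, -0.75, -0.625, -0.5, -0.375, -0.25, -0.125, 0.
f(x) = 2x⁴ + x³ + 3x² + x + 1: f₀=4, f₁=2.92431640625, f₂=2.1484375, f₃=1.60791015625, f₄=1.25, f₅=1.03369140625, f₆=0.9296875, f₇=0.92041015625, f₈=1.
(h/2)·[f₀ + 2f₁ + 2f₂ + 2f₃ + 2f₄ + 2f₅ + 2f₆ + 2f₇ + f₈] = 0.0625·(26.62890625) = 1.664307.

1.664307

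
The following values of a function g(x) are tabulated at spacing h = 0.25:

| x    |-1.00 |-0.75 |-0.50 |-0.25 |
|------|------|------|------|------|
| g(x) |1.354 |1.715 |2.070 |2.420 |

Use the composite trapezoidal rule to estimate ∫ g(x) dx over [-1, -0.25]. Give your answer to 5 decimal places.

h = 0.25, n = 3.
(h/2)·[y₀ + 2y₁ + 2y₂ + y₃] = 0.125·(11.344) = 1.41800.

1.41800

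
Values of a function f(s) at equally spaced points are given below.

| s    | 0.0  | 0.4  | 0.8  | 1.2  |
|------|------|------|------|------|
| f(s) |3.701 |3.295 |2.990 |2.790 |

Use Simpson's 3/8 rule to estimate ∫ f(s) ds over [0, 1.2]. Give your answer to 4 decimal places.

h = 0.4, n = 3.
(3h/8)·[y₀ + 3y₁ + 3y₂ + y₃] = 0.15·(25.346) = 3.8019.

3.8019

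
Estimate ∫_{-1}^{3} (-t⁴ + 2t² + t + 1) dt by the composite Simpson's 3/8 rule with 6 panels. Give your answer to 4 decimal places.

h = (3 − (-1))/6 = 0.666667.
Nodes t₀,…,t₆ = -1, -0.333333, 0.333333, 1, 1.666667, 2.333333, 3.
f(t) = -t⁴ + 2t² + t + 1: f₀=1, f₁=0.876543, f₂=1.543210, f₃=3, f₄=0.506173, f₅=-15.419753, f₆=-59.
(3h/8)·[f₀ + 3f₁ + 3f₂ + 2f₃ + 3f₄ + 3f₅ + f₆] = 0.25·(-89.481481) = -22.3704.

-22.3704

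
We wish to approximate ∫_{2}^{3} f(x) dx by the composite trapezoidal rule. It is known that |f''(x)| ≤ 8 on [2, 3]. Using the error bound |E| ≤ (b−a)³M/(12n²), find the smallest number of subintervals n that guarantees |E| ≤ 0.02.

Need 8/(12n²) ≤ 0.02.
n² ≥ 8/(12·0.02) = 33.3333 ⇒ n ≥ 5.7735, so the smallest n is 6.

6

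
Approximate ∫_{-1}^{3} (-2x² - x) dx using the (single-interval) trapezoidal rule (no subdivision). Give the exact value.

T = (b−a)/2 · [f(-1) + f(3)] = 2·[(-1) + (-21)] = -44.

-44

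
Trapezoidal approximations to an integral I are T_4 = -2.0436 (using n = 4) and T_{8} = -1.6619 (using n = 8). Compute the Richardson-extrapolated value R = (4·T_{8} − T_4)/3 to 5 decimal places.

R = (4·T_{8} − T_4) / 3 = (4·(-1.6619) − (-2.0436))/3 = (-4.6040)/3 = -1.53467.

-1.53467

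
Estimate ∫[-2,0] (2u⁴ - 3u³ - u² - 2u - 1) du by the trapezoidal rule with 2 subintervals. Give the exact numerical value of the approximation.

h = (0 − (-2))/2 = 1.
Nodes u₀,…,u₂ = -2, -1, 0.
f(u) = 2u⁴ - 3u³ - u² - 2u - 1: f₀=55, f₁=5, f₂=-1.
(h/2)·[f₀ + 2f₁ + f₂] = 0.5·(64) = 32.

32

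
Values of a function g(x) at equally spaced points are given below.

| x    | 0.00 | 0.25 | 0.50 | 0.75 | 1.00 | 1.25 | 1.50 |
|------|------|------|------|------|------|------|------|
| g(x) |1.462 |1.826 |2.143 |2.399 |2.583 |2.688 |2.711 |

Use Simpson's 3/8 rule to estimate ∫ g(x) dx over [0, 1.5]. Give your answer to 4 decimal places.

3.4398

h = 0.25, n = 6.
(3h/8)·[y₀ + 3y₁ + 3y₂ + 2y₃ + 3y₄ + 3y₅ + y₆] = 0.09375·(36.691) = 3.4398.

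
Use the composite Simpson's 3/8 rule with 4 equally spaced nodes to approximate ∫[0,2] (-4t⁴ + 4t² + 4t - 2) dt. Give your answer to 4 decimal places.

h = (2 − 0)/3 = 0.666667.
Nodes t₀,…,t₃ = 0, 0.666667, 1.333333, 2.
f(t) = -4t⁴ + 4t² + 4t - 2: f₀=-2, f₁=1.654321, f₂=-2.197531, f₃=-42.
(3h/8)·[f₀ + 3f₁ + 3f₂ + f₃] = 0.25·(-45.629630) = -11.4074.

-11.4074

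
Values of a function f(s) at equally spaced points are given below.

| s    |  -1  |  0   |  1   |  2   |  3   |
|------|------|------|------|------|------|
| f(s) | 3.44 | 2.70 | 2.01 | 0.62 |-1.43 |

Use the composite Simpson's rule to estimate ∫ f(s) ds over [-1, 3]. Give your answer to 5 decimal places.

6.43667

h = 1, n = 4.
(h/3)·[y₀ + 4y₁ + 2y₂ + 4y₃ + y₄] = 0.333333·(19.31) = 6.43667.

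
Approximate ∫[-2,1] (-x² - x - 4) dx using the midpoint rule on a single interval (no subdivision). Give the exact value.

M = (b−a)·f(-0.5) = 3·(-3.75) = -11.25.

-11.25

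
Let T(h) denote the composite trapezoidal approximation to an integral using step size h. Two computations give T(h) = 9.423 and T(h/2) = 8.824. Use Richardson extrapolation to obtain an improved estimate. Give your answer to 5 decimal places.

8.62433

R = (4·T(h/2) − T(h)) / 3 = (4·8.824 − 9.423)/3 = (25.873)/3 = 8.62433.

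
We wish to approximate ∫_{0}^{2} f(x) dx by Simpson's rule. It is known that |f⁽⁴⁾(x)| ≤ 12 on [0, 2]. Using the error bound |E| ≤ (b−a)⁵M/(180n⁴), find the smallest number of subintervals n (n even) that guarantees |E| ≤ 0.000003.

Need 384/(180n⁴) ≤ 0.000003.
n⁴ ≥ 384/(180·0.000003) = 711111 ⇒ n ≥ 29.0392, so the smallest even n is 30. (n must be even for Simpson's rule.)

30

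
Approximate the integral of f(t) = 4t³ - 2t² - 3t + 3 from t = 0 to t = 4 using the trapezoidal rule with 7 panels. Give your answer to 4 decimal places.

h = (4 − 0)/7 = 0.571429.
Nodes t₀,…,t₇ = 0, 0.571429, 1.142857, 1.714286, 2.285714, 2.857143, 3.428571, 4.
f(t) = 4t³ - 2t² - 3t + 3: f₀=3, f₁=1.379009, f₂=2.930029, f₃=12.131195, f₄=33.460641, f₅=71.396501, f₆=130.416910, f₇=215.
(h/2)·[f₀ + 2f₁ + 2f₂ + 2f₃ + 2f₄ + 2f₅ + 2f₆ + f₇] = 0.285714·(721.428571) = 206.1224.

206.1224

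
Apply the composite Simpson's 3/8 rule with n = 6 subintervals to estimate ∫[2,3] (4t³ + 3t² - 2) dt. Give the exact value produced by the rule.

h = (3 − 2)/6 = 0.166667.
Nodes t₀,…,t₆ = 2, 2.166667, 2.333333, 2.5, 2.666667, 2.833333, 3.
f(t) = 4t³ + 3t² - 2: f₀=42, f₁=52.768519, f₂=65.148148, f₃=79.25, f₄=95.185185, f₅=113.064815, f₆=133.
(3h/8)·[f₀ + 3f₁ + 3f₂ + 2f₃ + 3f₄ + 3f₅ + f₆] = 0.0625·(1312) = 82.

82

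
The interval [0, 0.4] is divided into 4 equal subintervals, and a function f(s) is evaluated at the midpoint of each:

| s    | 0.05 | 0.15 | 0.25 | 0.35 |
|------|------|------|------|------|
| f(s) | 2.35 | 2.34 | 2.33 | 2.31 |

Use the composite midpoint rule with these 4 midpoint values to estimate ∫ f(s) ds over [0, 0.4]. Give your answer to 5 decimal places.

0.93300

h = 0.1, n = 4.
h·[y(m₁) + y(m₂) + y(m₃) + y(m₄)] = 0.1·(9.33) = 0.93300.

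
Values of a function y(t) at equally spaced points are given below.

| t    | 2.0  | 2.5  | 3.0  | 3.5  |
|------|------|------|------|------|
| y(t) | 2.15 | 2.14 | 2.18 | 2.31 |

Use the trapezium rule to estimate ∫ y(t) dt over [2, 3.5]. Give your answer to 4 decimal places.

3.2750

h = 0.5, n = 3.
(h/2)·[y₀ + 2y₁ + 2y₂ + y₃] = 0.25·(13.10) = 3.2750.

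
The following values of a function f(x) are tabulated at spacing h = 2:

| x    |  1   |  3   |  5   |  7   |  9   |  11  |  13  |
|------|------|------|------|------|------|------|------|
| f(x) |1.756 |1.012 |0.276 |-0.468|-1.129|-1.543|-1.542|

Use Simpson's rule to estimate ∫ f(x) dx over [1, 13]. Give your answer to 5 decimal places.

-3.65867

h = 2, n = 6.
(h/3)·[y₀ + 4y₁ + 2y₂ + 4y₃ + 2y₄ + 4y₅ + y₆] = 0.666667·(-5.488) = -3.65867.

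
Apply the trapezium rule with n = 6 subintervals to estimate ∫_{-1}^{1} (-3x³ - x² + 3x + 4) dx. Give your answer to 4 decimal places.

h = (1 − (-1))/6 = 0.333333.
Nodes x₀,…,x₆ = -1, -0.666667, -0.333333, 0, 0.333333, 0.666667, 1.
f(x) = -3x³ - x² + 3x + 4: f₀=3, f₁=2.444444, f₂=3, f₃=4, f₄=4.777778, f₅=4.666667, f₆=3.
(h/2)·[f₀ + 2f₁ + 2f₂ + 2f₃ + 2f₄ + 2f₅ + f₆] = 0.166667·(43.777778) = 7.2963.

7.2963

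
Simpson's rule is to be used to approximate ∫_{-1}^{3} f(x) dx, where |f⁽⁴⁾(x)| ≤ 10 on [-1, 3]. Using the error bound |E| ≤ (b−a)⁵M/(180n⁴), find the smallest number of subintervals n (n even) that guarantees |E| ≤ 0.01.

Need 10240/(180n⁴) ≤ 0.01.
n⁴ ≥ 10240/(180·0.01) = 5688.89 ⇒ n ≥ 8.6847, so the smallest even n is 10. (n must be even for Simpson's rule.)

10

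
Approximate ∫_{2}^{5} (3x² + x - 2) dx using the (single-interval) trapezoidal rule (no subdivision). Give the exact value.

T = (b−a)/2 · [f(2) + f(5)] = 1.5·[12 + 78] = 135.

135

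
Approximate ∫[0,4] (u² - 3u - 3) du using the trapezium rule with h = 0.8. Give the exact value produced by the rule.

-14.24

h = (4 − 0)/5 = 0.8.
Nodes u₀,…,u₅ = 0, 0.8, 1.6, 2.4, 3.2, 4.
f(u) = u² - 3u - 3: f₀=-3, f₁=-4.76, f₂=-5.24, f₃=-4.44, f₄=-2.36, f₅=1.
(h/2)·[f₀ + 2f₁ + 2f₂ + 2f₃ + 2f₄ + f₅] = 0.4·(-35.6) = -14.24.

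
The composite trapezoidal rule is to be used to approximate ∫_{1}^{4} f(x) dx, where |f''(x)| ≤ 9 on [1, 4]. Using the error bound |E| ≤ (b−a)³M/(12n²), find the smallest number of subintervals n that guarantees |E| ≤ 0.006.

59

Need 243/(12n²) ≤ 0.006.
n² ≥ 243/(12·0.006) = 3375 ⇒ n ≥ 58.0948, so the smallest n is 59.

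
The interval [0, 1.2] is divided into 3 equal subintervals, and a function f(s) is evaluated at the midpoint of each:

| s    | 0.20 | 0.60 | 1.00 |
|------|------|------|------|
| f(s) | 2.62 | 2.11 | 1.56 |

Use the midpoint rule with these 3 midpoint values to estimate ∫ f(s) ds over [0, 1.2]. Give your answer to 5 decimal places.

2.51600

h = 0.4, n = 3.
h·[y(m₁) + y(m₂) + y(m₃)] = 0.4·(6.29) = 2.51600.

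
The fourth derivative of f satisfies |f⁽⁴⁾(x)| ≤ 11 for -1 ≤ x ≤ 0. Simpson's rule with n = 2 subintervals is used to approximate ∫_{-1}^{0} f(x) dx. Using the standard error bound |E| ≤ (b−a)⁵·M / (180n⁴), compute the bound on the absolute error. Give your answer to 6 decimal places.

|E| ≤ (1)⁵·11 / (180·2⁴) = 11/2880 = 0.003819.

0.003819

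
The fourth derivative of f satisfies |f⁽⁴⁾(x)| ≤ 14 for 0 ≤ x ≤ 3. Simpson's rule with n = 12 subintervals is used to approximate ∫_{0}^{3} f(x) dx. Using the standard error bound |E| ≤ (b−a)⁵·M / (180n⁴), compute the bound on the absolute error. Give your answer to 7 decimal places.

|E| ≤ (3)⁵·14 / (180·12⁴) = 3402/3732480 = 0.0009115.

0.0009115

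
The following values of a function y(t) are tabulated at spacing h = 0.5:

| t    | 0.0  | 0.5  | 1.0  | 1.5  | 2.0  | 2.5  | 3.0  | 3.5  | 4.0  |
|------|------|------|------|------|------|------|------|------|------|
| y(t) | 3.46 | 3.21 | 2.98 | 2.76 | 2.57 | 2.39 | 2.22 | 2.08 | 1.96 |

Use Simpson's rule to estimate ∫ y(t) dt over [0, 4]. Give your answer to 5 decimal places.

h = 0.5, n = 8.
(h/3)·[y₀ + 4y₁ + 2y₂ + 4y₃ + 2y₄ + 4y₅ + 2y₆ + 4y₇ + y₈] = 0.166667·(62.72) = 10.45333.

10.45333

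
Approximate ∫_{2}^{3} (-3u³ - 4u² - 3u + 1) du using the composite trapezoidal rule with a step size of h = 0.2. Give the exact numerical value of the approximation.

h = (3 − 2)/5 = 0.2.
Nodes u₀,…,u₅ = 2, 2.2, 2.4, 2.6, 2.8, 3.
f(u) = -3u³ - 4u² - 3u + 1: f₀=-45, f₁=-56.904, f₂=-70.712, f₃=-86.568, f₄=-104.616, f₅=-125.
(h/2)·[f₀ + 2f₁ + 2f₂ + 2f₃ + 2f₄ + f₅] = 0.1·(-807.6) = -80.76.

-80.76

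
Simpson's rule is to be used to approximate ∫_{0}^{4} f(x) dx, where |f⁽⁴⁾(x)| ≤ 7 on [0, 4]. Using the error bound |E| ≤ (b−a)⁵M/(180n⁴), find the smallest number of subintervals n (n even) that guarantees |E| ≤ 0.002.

Need 7168/(180n⁴) ≤ 0.002.
n⁴ ≥ 7168/(180·0.002) = 19911.1 ⇒ n ≥ 11.8788, so the smallest even n is 12. (n must be even for Simpson's rule.)

12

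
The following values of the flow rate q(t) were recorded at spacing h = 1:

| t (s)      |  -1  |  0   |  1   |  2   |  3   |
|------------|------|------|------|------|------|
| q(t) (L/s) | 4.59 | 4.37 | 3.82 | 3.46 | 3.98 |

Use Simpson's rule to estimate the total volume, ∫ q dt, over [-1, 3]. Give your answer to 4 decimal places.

15.8433

h = 1, n = 4.
(h/3)·[y₀ + 4y₁ + 2y₂ + 4y₃ + y₄] = 0.333333·(47.53) = 15.8433.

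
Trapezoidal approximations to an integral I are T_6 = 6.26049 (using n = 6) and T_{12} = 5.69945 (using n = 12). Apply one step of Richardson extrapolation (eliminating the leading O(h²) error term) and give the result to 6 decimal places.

R = (4·T_{12} − T_6) / 3 = (4·5.69945 − 6.26049)/3 = (16.53731)/3 = 5.512437.

5.512437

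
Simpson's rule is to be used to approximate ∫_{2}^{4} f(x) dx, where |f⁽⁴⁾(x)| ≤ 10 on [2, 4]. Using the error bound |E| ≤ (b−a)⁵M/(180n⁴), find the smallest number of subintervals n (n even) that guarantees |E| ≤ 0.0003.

Need 320/(180n⁴) ≤ 0.0003.
n⁴ ≥ 320/(180·0.0003) = 5925.93 ⇒ n ≥ 8.7738, so the smallest even n is 10. (n must be even for Simpson's rule.)

10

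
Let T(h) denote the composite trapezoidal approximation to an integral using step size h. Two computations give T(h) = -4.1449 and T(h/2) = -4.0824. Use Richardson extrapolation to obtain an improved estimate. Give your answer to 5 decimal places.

-4.06157

R = (4·T(h/2) − T(h)) / 3 = (4·(-4.0824) − (-4.1449))/3 = (-12.1847)/3 = -4.06157.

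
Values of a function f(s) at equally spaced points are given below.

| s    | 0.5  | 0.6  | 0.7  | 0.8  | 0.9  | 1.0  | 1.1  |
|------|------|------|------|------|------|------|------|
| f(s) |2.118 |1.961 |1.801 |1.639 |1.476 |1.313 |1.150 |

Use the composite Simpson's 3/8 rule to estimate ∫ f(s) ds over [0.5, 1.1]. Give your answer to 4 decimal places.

h = 0.1, n = 6.
(3h/8)·[y₀ + 3y₁ + 3y₂ + 2y₃ + 3y₄ + 3y₅ + y₆] = 0.0375·(26.199) = 0.9825.

0.9825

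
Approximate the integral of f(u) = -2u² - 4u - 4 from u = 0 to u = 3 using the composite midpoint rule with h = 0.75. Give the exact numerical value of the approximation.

-47.71875

h = (3 − 0)/4 = 0.75.
Midpoints m₁,…,m₄ = 0.375, 1.125, 1.875, 2.625.
f(m₁)=-5.78125, f(m₂)=-11.03125, f(m₃)=-18.53125, f(m₄)=-28.28125.
h·[f(m₁) + f(m₂) + f(m₃) + f(m₄)] = 0.75·(-63.625) = -47.71875.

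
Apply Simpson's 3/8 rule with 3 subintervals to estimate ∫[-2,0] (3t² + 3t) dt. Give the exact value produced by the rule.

h = (0 − (-2))/3 = 0.666667.
Nodes t₀,…,t₃ = -2, -1.333333, -0.666667, 0.
f(t) = 3t² + 3t: f₀=6, f₁=1.333333, f₂=-0.666667, f₃=0.
(3h/8)·[f₀ + 3f₁ + 3f₂ + f₃] = 0.25·(8) = 2.

2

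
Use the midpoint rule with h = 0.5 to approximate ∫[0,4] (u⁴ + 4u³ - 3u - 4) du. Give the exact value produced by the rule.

416.140625

h = (4 − 0)/8 = 0.5.
Midpoints m₁,…,m₈ = 0.25, 0.75, 1.25, 1.75, 2.25, 2.75, 3.25, 3.75.
f(m₁)=-4.68359375, f(m₂)=-4.24609375, f(m₃)=2.50390625, f(m₄)=21.56640625, f(m₅)=60.44140625, f(m₆)=128.12890625, f(m₇)=235.12890625, f(m₈)=393.44140625.
h·[f(m₁) + f(m₂) + f(m₃) + f(m₄) + f(m₅) + f(m₆) + f(m₇) + f(m₈)] = 0.5·(832.28125) = 416.140625.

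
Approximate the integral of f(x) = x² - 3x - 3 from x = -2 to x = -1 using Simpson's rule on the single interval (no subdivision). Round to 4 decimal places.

S = (b−a)/6 · [f(-2) + 4f(-1.5) + f(-1)] = 0.166667·[7 + 4·3.75 + 1] = 3.8333.

3.8333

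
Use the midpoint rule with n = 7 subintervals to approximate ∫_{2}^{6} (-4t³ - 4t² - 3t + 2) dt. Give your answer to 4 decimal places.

h = (6 − 2)/7 = 0.571429.
Midpoints m₁,…,m₇ = 2.285714, 2.857143, 3.428571, 4, 4.571429, 5.142857, 5.714286.
f(m₁)=-73.521866, f(m₂)=-132.518950, f(m₃)=-216.518950, f(m₄)=-330, f(m₅)=-477.440233, f(m₆)=-663.317784, f(m₇)=-892.110787.
h·[f(m₁) + f(m₂) + f(m₃) + f(m₄) + f(m₅) + f(m₆) + f(m₇)] = 0.571429·(-2785.428571) = -1591.6735.

-1591.6735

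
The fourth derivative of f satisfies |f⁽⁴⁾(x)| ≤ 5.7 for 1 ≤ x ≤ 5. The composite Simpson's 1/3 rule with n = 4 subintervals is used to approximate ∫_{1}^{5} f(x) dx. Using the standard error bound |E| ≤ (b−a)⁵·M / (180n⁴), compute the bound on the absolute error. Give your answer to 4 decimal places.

|E| ≤ (4)⁵·5.7 / (180·4⁴) = 5836.8/46080 = 0.1267.

0.1267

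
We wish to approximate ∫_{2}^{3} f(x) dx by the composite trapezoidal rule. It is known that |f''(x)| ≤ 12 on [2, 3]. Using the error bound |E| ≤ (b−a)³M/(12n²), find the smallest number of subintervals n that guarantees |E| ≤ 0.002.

Need 12/(12n²) ≤ 0.002.
n² ≥ 12/(12·0.002) = 500 ⇒ n ≥ 22.3607, so the smallest n is 23.

23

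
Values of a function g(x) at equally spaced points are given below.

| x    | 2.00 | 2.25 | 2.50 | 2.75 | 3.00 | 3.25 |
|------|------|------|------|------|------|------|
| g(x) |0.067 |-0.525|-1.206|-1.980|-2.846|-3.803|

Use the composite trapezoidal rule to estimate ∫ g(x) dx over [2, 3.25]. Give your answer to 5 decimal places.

-2.10625

h = 0.25, n = 5.
(h/2)·[y₀ + 2y₁ + 2y₂ + 2y₃ + 2y₄ + y₅] = 0.125·(-16.850) = -2.10625.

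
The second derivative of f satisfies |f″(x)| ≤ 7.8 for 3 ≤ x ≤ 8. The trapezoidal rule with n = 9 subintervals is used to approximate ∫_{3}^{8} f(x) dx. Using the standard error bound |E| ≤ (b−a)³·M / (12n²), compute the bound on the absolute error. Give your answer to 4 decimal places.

1.0031

|E| ≤ (5)³·7.8 / (12·9²) = 975/972 = 1.0031.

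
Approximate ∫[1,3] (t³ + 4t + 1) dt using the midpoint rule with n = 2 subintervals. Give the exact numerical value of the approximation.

37

h = (3 − 1)/2 = 1.
Midpoints m₁,…,m₂ = 1.5, 2.5.
f(m₁)=10.375, f(m₂)=26.625.
h·[f(m₁) + f(m₂)] = 1·(37) = 37.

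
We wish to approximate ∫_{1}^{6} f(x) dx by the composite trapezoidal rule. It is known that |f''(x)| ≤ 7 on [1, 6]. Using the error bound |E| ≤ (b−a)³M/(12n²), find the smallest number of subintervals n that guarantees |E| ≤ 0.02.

61

Need 875/(12n²) ≤ 0.02.
n² ≥ 875/(12·0.02) = 3645.83 ⇒ n ≥ 60.3807, so the smallest n is 61.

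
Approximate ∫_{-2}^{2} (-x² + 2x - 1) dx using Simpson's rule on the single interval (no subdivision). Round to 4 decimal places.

S = (b−a)/6 · [f(-2) + 4f(0) + f(2)] = 0.666667·[(-9) + 4·(-1) + (-1)] = -9.3333.

-9.3333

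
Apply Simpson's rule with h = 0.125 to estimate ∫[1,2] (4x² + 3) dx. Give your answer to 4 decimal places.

12.3333

h = (2 − 1)/8 = 0.125.
Nodes x₀,…,x₈ = 1, 1.125, 1.25, 1.375, 1.5, 1.625, 1.75, 1.875, 2.
f(x) = 4x² + 3: f₀=7, f₁=8.0625, f₂=9.25, f₃=10.5625, f₄=12, f₅=13.5625, f₆=15.25, f₇=17.0625, f₈=19.
(h/3)·[f₀ + 4f₁ + 2f₂ + 4f₃ + 2f₄ + 4f₅ + 2f₆ + 4f₇ + f₈] = 0.041667·(296) = 12.3333.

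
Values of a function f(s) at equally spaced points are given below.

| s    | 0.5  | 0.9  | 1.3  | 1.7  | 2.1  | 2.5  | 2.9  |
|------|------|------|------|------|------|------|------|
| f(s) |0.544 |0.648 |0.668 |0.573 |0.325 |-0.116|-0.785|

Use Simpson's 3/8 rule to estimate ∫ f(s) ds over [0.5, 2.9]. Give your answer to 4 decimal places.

h = 0.4, n = 6.
(3h/8)·[y₀ + 3y₁ + 3y₂ + 2y₃ + 3y₄ + 3y₅ + y₆] = 0.15·(5.480) = 0.8220.

0.8220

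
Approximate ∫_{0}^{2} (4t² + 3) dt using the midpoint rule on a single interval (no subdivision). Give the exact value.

14

M = (b−a)·f(1) = 2·(7) = 14.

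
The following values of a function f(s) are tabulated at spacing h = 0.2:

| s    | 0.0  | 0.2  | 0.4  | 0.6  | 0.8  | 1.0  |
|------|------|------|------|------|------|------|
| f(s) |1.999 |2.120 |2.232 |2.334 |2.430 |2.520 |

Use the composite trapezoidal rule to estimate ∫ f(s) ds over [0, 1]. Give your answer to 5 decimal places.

h = 0.2, n = 5.
(h/2)·[y₀ + 2y₁ + 2y₂ + 2y₃ + 2y₄ + y₅] = 0.1·(22.751) = 2.27510.

2.27510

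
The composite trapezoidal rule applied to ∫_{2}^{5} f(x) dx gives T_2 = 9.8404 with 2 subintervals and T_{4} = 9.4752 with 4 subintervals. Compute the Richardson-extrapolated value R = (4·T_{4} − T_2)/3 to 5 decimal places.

R = (4·T_{4} − T_2) / 3 = (4·9.4752 − 9.8404)/3 = (28.0604)/3 = 9.35347.

9.35347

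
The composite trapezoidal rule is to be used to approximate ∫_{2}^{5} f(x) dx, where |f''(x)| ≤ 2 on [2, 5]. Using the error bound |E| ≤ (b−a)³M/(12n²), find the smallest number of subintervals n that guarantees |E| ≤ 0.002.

48

Need 54/(12n²) ≤ 0.002.
n² ≥ 54/(12·0.002) = 2250 ⇒ n ≥ 47.4342, so the smallest n is 48.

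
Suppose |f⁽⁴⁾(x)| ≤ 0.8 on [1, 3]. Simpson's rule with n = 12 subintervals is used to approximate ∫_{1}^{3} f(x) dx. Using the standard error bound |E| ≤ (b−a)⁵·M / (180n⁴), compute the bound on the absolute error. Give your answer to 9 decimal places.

0.000006859

|E| ≤ (2)⁵·0.8 / (180·12⁴) = 25.6/3732480 = 0.000006859.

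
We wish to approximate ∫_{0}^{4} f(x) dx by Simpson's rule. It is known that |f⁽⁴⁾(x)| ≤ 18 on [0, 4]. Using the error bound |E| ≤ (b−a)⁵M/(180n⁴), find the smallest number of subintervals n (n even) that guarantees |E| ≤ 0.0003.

26

Need 18432/(180n⁴) ≤ 0.0003.
n⁴ ≥ 18432/(180·0.0003) = 341333 ⇒ n ≥ 24.1710, so the smallest even n is 26. (n must be even for Simpson's rule.)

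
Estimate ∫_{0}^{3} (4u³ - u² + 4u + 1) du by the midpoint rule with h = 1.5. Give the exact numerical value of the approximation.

83.4375

h = (3 − 0)/2 = 1.5.
Midpoints m₁,…,m₂ = 0.75, 2.25.
f(m₁)=5.125, f(m₂)=50.5.
h·[f(m₁) + f(m₂)] = 1.5·(55.625) = 83.4375.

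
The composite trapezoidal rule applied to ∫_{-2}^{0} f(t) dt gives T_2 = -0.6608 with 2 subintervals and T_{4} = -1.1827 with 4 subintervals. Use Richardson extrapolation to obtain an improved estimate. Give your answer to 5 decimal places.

-1.35667

R = (4·T_{4} − T_2) / 3 = (4·(-1.1827) − (-0.6608))/3 = (-4.0700)/3 = -1.35667.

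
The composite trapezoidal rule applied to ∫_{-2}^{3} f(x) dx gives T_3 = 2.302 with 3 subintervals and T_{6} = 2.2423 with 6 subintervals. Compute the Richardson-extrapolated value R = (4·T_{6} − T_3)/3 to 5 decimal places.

R = (4·T_{6} − T_3) / 3 = (4·2.2423 − 2.302)/3 = (6.6672)/3 = 2.22240.

2.22240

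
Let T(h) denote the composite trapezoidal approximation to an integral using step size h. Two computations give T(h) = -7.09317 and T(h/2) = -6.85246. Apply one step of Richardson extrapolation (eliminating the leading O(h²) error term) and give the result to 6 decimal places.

R = (4·T(h/2) − T(h)) / 3 = (4·(-6.85246) − (-7.09317))/3 = (-20.31667)/3 = -6.772223.

-6.772223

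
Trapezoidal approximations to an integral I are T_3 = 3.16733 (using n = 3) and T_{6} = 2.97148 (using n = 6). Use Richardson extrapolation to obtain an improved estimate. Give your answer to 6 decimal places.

R = (4·T_{6} − T_3) / 3 = (4·2.97148 − 3.16733)/3 = (8.71859)/3 = 2.906197.

2.906197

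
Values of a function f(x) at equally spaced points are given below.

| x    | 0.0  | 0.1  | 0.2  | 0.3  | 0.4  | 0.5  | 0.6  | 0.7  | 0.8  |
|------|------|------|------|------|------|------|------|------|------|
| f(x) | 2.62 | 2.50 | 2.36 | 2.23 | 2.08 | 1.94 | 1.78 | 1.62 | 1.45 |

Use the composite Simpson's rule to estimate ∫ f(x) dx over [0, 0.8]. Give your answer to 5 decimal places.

1.65567

h = 0.1, n = 8.
(h/3)·[y₀ + 4y₁ + 2y₂ + 4y₃ + 2y₄ + 4y₅ + 2y₆ + 4y₇ + y₈] = 0.033333·(49.67) = 1.65567.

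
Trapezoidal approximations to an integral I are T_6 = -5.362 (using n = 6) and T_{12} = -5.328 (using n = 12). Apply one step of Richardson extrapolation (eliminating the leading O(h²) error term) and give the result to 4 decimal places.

R = (4·T_{12} − T_6) / 3 = (4·(-5.328) − (-5.362))/3 = (-15.950)/3 = -5.3167.

-5.3167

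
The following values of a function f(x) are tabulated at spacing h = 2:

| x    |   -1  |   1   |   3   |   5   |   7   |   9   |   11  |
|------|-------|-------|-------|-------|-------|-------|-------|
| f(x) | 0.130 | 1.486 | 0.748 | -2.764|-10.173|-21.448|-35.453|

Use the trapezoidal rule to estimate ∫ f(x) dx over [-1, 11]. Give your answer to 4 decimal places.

-99.6250

h = 2, n = 6.
(h/2)·[y₀ + 2y₁ + 2y₂ + 2y₃ + 2y₄ + 2y₅ + y₆] = 1·(-99.625) = -99.6250.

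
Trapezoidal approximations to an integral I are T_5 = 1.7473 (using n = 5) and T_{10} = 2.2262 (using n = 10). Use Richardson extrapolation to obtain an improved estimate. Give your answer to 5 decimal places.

R = (4·T_{10} − T_5) / 3 = (4·2.2262 − 1.7473)/3 = (7.1575)/3 = 2.38583.

2.38583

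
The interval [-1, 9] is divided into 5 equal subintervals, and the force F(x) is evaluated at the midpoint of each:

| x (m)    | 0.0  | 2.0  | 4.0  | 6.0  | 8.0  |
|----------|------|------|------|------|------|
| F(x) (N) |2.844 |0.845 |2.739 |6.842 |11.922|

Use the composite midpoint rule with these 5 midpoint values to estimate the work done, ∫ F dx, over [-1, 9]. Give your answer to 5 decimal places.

50.38400

h = 2, n = 5.
h·[y(m₁) + y(m₂) + y(m₃) + y(m₄) + y(m₅)] = 2·(25.192) = 50.38400.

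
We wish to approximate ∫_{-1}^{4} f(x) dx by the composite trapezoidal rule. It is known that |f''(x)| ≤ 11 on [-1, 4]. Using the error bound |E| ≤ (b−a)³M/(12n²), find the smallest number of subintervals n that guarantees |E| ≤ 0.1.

34

Need 1375/(12n²) ≤ 0.1.
n² ≥ 1375/(12·0.1) = 1145.83 ⇒ n ≥ 33.8502, so the smallest n is 34.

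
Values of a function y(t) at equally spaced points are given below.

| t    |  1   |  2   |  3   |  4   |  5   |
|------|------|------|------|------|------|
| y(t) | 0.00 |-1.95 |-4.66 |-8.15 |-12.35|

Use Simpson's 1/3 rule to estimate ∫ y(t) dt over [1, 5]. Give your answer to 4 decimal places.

-20.6900

h = 1, n = 4.
(h/3)·[y₀ + 4y₁ + 2y₂ + 4y₃ + y₄] = 0.333333·(-62.07) = -20.6900.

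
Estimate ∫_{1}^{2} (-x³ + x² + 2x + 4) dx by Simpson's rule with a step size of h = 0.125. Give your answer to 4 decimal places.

5.5833

h = (2 − 1)/8 = 0.125.
Nodes x₀,…,x₈ = 1, 1.125, 1.25, 1.375, 1.5, 1.625, 1.75, 1.875, 2.
f(x) = -x³ + x² + 2x + 4: f₀=6, f₁=6.091796875, f₂=6.109375, f₃=6.041015625, f₄=5.875, f₅=5.599609375, f₆=5.203125, f₇=4.673828125, f₈=4.
(h/3)·[f₀ + 4f₁ + 2f₂ + 4f₃ + 2f₄ + 4f₅ + 2f₆ + 4f₇ + f₈] = 0.041667·(134) = 5.5833.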